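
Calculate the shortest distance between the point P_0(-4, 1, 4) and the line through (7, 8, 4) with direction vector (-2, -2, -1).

Direction vector d = (-2, -2, -1).
AP = (-11, -7, 0); AP·d = 36, |AP|² = 170, |d|² = 9.
distance² = |AP|² − (AP·d)²/|d|² = 170 − 1296/9 = 26, so the distance is √26.

√26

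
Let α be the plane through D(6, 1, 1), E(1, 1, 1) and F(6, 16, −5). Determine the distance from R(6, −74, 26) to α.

DE = (−5, 0, 0) and DF = (0, 15, −6), so a normal is n = DE × DF = (0, −30, −75).
d = |(-30)·(-74) + (-75)·26 − (-105)| / √(0 + 900 + 5625) = |375| / (15√29) = 25√29/29.

25/√29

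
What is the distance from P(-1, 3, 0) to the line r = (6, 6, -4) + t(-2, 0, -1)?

Direction vector d = (-2, 0, -1).
AP = (-7, -3, 4), and AP × d = (3, -15, -6).
|AP × d|² = 270 and |d|² = 5, so the distance is √(270/5) = √54 = 3√6.

3√6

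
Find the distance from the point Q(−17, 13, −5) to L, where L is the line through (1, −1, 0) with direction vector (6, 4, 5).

Direction vector d = (6, 4, 5).
AP = (−18, 14, −5), and AP × d = (90, 60, −156).
|AP × d|² = 36036 and |d|² = 77, so the distance is √(36036/77) = √468 = 6√13.

6√13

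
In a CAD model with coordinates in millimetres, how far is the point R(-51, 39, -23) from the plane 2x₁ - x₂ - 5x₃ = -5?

21/√30

n = (2, -1, -5); n·P − (-5) = -21; |n| = √30; distance = 21/√30 = 7√30/10.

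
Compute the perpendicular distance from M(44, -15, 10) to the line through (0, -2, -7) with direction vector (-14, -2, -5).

Direction vector d = (-14, -2, -5).
AP = (44, -13, 17); AP·d = -675, |AP|² = 2394, |d|² = 225.
distance² = |AP|² − (AP·d)²/|d|² = 2394 − 455625/225 = 369, so the distance is 3√41.

3√41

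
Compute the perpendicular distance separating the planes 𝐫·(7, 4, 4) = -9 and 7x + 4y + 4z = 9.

2

Both planes have normal n = (7, 4, 4), |n| = 9. Any point on the first plane is at distance |9 − (-9)|/|n| = 18/9 = 2 from the second.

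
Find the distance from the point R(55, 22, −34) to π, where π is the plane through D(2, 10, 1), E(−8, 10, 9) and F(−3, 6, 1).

23/√66

DE = (−10, 0, 8) and DF = (−5, −4, 0), so a normal is n = DE × DF = (32, −40, 40).
d = |32·55 + (-40)·22 + 40·(-34) − (-296)| / √(1024 + 1600 + 1600) = |-184| / (8√66) = 23/√66.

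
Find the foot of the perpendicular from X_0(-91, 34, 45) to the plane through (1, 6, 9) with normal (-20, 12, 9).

n = (-20, 12, 9), |n|² = 625, and n·X_0 − 133 = 2500.
t = 2500/625 = 4, so the foot is X_0 − t·n = (-91, 34, 45) − 4·(-20, 12, 9) = (-11, -14, 9).

(-11, -14, 9)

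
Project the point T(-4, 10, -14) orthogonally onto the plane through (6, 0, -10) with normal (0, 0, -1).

(-4, 10, -10)

The perpendicular from T has direction n = (0, 0, -1): r = (-4, 10, -14) + λ(0, 0, -1).
Substitute into the plane: n·(T + λn) = 10 gives 14 + 1λ = 10, so λ = -4.
Foot = (-4, 10, -14) + (-4)·(0, 0, -1) = (-4, 10, -10).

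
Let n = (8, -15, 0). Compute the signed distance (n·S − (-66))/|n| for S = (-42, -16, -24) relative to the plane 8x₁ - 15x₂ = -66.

n·S − (-66) = -30.
|n| = 17, so the signed distance is -30/17.

-30/17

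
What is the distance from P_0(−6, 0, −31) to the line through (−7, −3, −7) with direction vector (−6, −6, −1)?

√586

Direction vector d = (−6, −6, −1).
AP = (1, 3, −24), and AP × d = (−147, 145, 12).
|AP × d|² = 42778 and |d|² = 73, so the distance is √(42778/73) = √586.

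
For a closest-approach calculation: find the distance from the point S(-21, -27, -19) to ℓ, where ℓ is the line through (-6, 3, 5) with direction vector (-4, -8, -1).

9√5

Direction vector d = (-4, -8, -1).
AP = (-15, -30, -24), and AP × d = (-162, 81, 0).
|AP × d|² = 32805 and |d|² = 81, so the distance is √(32805/81) = √405 = 9√5.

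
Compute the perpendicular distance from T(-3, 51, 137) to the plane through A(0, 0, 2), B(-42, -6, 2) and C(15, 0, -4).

AB = (-42, -6, 0) and AC = (15, 0, -6), so a normal is n = AB × AC = (36, -252, 90).
Then n·(-3, 51, 137) - 180 = -810.
|n| = √(1296 + 63504 + 8100) = 270, so the distance is |-810|/270 = 3.

3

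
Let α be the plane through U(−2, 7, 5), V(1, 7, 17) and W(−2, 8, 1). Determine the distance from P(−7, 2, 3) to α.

2/√33

UV = (3, 0, 12) and UW = (0, 1, −4), so a normal is n = UV × UW = (−12, 12, 3).
d = |(-12)·(-7) + 12·2 + 3·3 − 123| / √(144 + 144 + 9) = |-6| / (3√33) = 2/√33.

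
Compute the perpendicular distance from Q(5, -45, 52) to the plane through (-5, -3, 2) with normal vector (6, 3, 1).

The plane has equation n·(r − (-5, -3, 2)) = 0, i.e. n·r = -37.
Then n·(5, -45, 52) - (-37) = -16.
|n| = √(36 + 9 + 1) = √46, so the distance is |-16|/√46 = 16/√46.

16/√46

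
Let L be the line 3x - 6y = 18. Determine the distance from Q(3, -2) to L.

The normal to the line is n = (3, -6) with |n| = 3√5.
|n·Q − 18| = |21 − 18| = 3, so the distance is 3/(3√5) = √5/5.

1/√5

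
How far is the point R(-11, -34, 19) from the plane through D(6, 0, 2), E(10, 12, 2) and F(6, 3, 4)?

DE = (4, 12, 0) and DF = (0, 3, 2), so a normal is n = DE × DF = (24, -8, 12).
n = (24, -8, 12); n·P − 168 = 68; |n| = 28; distance = 68/28 = 17/7.

17/7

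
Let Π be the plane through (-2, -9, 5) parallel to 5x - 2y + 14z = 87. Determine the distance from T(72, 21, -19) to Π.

Parallel planes share the normal n = (5, -2, 14); since (-2, -9, 5) lies on the plane, its equation is 5x - 2y + 14z = 78.
n = (5, -2, 14); n·P − 78 = -26; |n| = 15; distance = 26/15.

26/15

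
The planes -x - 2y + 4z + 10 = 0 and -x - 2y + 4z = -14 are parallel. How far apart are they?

With common normal n = (-1, -2, 4) (|n| = √21), the distance is |(-10) − (-14)|/|n| = 4/√21.

4/√21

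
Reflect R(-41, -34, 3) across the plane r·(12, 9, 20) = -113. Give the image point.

n = (12, 9, 20), |n|² = 625, n·R − (-113) = -625, so t = -625/625 = -1.
Foot F = R − (-1)·n = (-29, -25, 23); the reflection is 2F − R = (-17, -16, 43).

(-17, -16, 43)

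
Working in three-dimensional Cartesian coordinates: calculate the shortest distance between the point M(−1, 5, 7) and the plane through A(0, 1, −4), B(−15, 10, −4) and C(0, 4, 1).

AB = (−15, 9, 0) and AC = (0, 3, 5), so a normal is n = AB × AC = (45, 75, −45).
Then n·(−1, 5, 7) − 255 = −240.
|n| = √(2025 + 5625 + 2025) = 15√43, so the distance is |-240|/(15√43) = 16/√43.

16√43/43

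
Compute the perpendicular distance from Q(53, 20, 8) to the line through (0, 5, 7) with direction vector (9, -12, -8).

Direction vector d = (9, -12, -8).
AP = (53, 15, 1), and AP × d = (-108, 433, -771).
|AP × d|² = 793594 and |d|² = 289, so the distance is √(793594/289) = √2746.

√2746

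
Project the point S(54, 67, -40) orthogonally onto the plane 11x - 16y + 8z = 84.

(76, 35, -24)

The perpendicular from S has direction n = (11, -16, 8): r = (54, 67, -40) + λ(11, -16, 8).
Substitute into the plane: n·(S + λn) = 84 gives -798 + 441λ = 84, so λ = 2.
Foot = (54, 67, -40) + 2·(11, -16, 8) = (76, 35, -24).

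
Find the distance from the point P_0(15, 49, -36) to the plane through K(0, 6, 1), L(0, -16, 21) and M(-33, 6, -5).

7/15

KL = (0, -22, 20) and KM = (-33, 0, -6), so a normal is n = KL × KM = (132, -660, -726).
Then n·(15, 49, -36) - (-4686) = 462.
|n| = √(17424 + 435600 + 527076) = 990, so the distance is |462|/990 = 7/15.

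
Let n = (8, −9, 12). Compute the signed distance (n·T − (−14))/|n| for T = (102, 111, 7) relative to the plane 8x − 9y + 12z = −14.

n·T − (-14) = -85.
|n| = 17, so the signed distance is -85/17 = -5.

-5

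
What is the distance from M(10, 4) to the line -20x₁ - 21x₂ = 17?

d = |(-20)·10 + (-21)·4 − 17| / √(400 + 441) = |-301|/29 = 301/29.

301/29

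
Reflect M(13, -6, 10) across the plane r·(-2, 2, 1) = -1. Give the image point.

(1, 6, 16)

With n = (-2, 2, 1), the signed offset is (n·M − (-1))/|n|² = -27/9 = -3.
M' = M − 2t·n = (13, -6, 10) − (-6)·(-2, 2, 1) = (1, 6, 16).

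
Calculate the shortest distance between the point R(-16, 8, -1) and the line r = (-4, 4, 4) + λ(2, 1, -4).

Direction vector d = (2, 1, -4).
AP = (-12, 4, -5), and AP × d = (-11, -58, -20).
|AP × d|² = 3885 and |d|² = 21, so the distance is √(3885/21) = √185.

√185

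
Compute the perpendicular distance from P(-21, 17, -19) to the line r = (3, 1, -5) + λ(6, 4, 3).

28

Direction vector d = (6, 4, 3).
AP = (-24, 16, -14); AP·d = -122, |AP|² = 1028, |d|² = 61.
distance² = |AP|² − (AP·d)²/|d|² = 1028 − 14884/61 = 784, so the distance is 28.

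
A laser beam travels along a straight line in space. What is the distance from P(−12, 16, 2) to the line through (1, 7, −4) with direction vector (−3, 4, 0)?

√61

Direction vector d = (−3, 4, 0).
AP = (−13, 9, 6), and AP × d = (−24, −18, −25).
|AP × d|² = 1525 and |d|² = 25, so the distance is √(1525/25) = √61.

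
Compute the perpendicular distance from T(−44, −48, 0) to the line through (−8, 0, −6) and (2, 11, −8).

6

A direction vector is d = (10, 11, −2).
AP = (−36, −48, 6), and AP × d = (30, −12, 84).
|AP × d|² = 8100 and |d|² = 225, so the distance is √(8100/225) = √36 = 6.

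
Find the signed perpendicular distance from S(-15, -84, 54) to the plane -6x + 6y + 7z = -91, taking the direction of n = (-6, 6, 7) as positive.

5

n·S − (-91) = 55.
|n| = 11, so the signed distance is 55/11 = 5.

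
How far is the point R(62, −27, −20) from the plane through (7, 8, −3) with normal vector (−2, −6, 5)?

The plane has equation n·(r − (7, 8, −3)) = 0, i.e. n·r = -77.
n = (−2, −6, 5); n·P − (-77) = 15; |n| = √65; distance = 15/√65 = 3√65/13.

15/√65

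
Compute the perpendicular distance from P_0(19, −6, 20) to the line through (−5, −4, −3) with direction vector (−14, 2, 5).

2√221

Direction vector d = (−14, 2, 5).
AP = (24, −2, 23), and AP × d = (−56, −442, 20).
|AP × d|² = 198900 and |d|² = 225, so the distance is √(198900/225) = √884 = 2√221.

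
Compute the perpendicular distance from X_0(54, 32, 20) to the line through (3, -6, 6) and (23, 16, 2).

A direction vector is d = (20, 22, -4).
AP = (51, 38, 14), and AP × d = (-460, 484, 362).
|AP × d|² = 576900 and |d|² = 900, so the distance is √(576900/900) = √641.

√641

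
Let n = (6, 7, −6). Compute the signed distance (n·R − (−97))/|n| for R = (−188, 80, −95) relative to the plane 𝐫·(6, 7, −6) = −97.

n·R − (-97) = 99.
|n| = 11, so the signed distance is 99/11 = 9.

9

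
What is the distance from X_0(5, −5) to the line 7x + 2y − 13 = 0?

12√53/53

d = |7·5 + 2·(-5) − 13| / √(49 + 4) = |12|/√53 = 12√53/53.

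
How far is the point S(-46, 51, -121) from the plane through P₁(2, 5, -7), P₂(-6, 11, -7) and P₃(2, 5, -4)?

P₁P₂ = (-8, 6, 0) and P₁P₃ = (0, 0, 3), so a normal is n = P₁P₂ × P₁P₃ = (18, 24, 0).
d = |18·(-46) + 24·51 − 156| / √(324 + 576 + 0) = |240| / 30 = 8.

8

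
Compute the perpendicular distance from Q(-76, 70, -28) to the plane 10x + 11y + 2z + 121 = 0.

d = |10·(-76) + 11·70 + 2·(-28) − (-121)| / √(100 + 121 + 4) = |75| / 15 = 5.

5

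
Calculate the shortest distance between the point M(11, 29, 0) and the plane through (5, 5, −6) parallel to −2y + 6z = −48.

3√10/5

Parallel planes share the normal n = (0, −2, 6); since (5, 5, −6) lies on the plane, its equation is −2y + 6z = -46.
Then n·(11, 29, 0) − (−46) = −12.
|n| = √(0 + 4 + 36) = 2√10, so the distance is |-12|/(2√10) = 6/√10.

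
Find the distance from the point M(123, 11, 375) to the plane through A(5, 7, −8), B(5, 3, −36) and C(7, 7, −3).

AB = (0, −4, −28) and AC = (2, 0, 5), so a normal is n = AB × AC = (−20, −56, 8).
Then n·(123, 11, 375) − (−556) = 480.
|n| = √(400 + 3136 + 64) = 60, so the distance is |480|/60 = 8.

8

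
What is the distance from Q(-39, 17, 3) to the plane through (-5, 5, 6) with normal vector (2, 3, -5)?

The plane has equation n·(r − (-5, 5, 6)) = 0, i.e. n·r = -25.
d = |2·(-39) + 3·17 + (-5)·3 − (-25)| / √(4 + 9 + 25) = |-17| / √38 = 17/√38.

17√38/38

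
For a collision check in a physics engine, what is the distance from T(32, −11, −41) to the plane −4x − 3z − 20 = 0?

n = (−4, 0, −3); n·P − 20 = -25; |n| = 5; distance = 25/5 = 5.

5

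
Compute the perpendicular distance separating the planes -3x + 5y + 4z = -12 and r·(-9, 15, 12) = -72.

Divide the second equation by 3 to match normals: -3x + 5y + 4z = -24.
With common normal n = (-3, 5, 4) (|n| = 5√2), the distance is |(-12) − (-24)|/|n| = 12/(5√2) = 6√2/5.

6√2/5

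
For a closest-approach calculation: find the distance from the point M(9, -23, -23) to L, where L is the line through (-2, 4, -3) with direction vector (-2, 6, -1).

3√66

Direction vector d = (-2, 6, -1).
AP = (11, -27, -20); AP·d = -164, |AP|² = 1250, |d|² = 41.
distance² = |AP|² − (AP·d)²/|d|² = 1250 − 26896/41 = 594, so the distance is 3√66.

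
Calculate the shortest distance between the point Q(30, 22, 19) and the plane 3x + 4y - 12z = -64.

14/13

Normal vector n = (3, 4, -12), and n·(30, 22, 19) - (-64) = 14.
|n| = √(9 + 16 + 144) = 13, so the distance is |14|/13 = 14/13.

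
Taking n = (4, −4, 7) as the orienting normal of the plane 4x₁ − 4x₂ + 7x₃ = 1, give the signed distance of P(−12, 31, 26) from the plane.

1

n·P − 1 = 9.
|n| = 9, so the signed distance is 9/9 = 1.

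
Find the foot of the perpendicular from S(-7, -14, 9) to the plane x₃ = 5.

(-7, -14, 5)

The perpendicular from S has direction n = (0, 0, 1): r = (-7, -14, 9) + μ(0, 0, 1).
Substitute into the plane: n·(S + μn) = 5 gives 9 + 1μ = 5, so μ = -4.
Foot = (-7, -14, 9) + (-4)·(0, 0, 1) = (-7, -14, 5).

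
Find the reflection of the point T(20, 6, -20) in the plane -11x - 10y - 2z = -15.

With n = (-11, -10, -2), the signed offset is (n·T − (-15))/|n|² = -225/225 = -1.
T' = T − 2t·n = (20, 6, -20) − (-2)·(-11, -10, -2) = (-2, -14, -24).

(-2, -14, -24)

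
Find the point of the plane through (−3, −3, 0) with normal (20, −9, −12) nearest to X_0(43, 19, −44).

(3, 37, -20)

The perpendicular from X_0 has direction n = (20, −9, −12): r = (43, 19, −44) + μ(20, −9, −12).
Substitute into the plane: n·(X_0 + μn) = -33 gives 1217 + 625μ = -33, so μ = -2.
Foot = (43, 19, −44) + (-2)·(20, −9, −12) = (3, 37, −20).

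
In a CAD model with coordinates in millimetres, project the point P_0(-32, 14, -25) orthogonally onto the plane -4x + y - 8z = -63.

(-12, 9, 15)

The perpendicular from P_0 has direction n = (-4, 1, -8): r = (-32, 14, -25) + μ(-4, 1, -8).
Substitute into the plane: n·(P_0 + μn) = -63 gives 342 + 81μ = -63, so μ = -5.
Foot = (-32, 14, -25) + (-5)·(-4, 1, -8) = (-12, 9, 15).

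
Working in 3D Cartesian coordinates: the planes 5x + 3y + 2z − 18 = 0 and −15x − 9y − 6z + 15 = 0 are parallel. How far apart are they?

Divide the second equation by -3 to match normals: 5x + 3y + 2z = 5.
With common normal n = (5, 3, 2) (|n| = √38), the distance is |18 − 5|/|n| = 13/√38.

13√38/38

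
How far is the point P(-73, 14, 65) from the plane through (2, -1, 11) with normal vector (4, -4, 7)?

2

The plane has equation n·(r − (2, -1, 11)) = 0, i.e. n·r = 89.
d = |4·(-73) + (-4)·14 + 7·65 − 89| / √(16 + 16 + 49) = |18| / 9 = 2.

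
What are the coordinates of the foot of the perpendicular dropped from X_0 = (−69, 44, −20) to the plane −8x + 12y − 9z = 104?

n = (−8, 12, −9), |n|² = 289, and n·X_0 − 104 = 1156.
t = 1156/289 = 4, so the foot is X_0 − t·n = (−69, 44, −20) − 4·(−8, 12, −9) = (−37, −4, 16).

(-37, -4, 16)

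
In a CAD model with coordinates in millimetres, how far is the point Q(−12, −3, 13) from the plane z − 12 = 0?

Normal vector n = (0, 0, 1), and n·(−12, −3, 13) − 12 = 1.
|n| = √(0 + 0 + 1) = 1, so the distance is |1|/1 = 1.

1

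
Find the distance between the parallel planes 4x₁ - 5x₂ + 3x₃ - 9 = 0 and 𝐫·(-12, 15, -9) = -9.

Divide the second equation by -3 to match normals: 4x₁ - 5x₂ + 3x₃ = 3.
With common normal n = (4, -5, 3) (|n| = 5√2), the distance is |9 − 3|/|n| = 6/(5√2) = 3√2/5.

3√2/5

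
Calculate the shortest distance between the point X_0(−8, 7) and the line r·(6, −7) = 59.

156√85/85

d = |6·(-8) + (-7)·7 − 59| / √(36 + 49) = |-156|/√85 = 156/√85.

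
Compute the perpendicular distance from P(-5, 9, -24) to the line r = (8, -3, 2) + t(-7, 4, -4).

Direction vector d = (-7, 4, -4).
AP = (-13, 12, -26); AP·d = 243, |AP|² = 989, |d|² = 81.
distance² = |AP|² − (AP·d)²/|d|² = 989 − 59049/81 = 260, so the distance is 2√65.

2√65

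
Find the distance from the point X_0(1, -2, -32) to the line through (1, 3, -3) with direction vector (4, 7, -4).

Direction vector d = (4, 7, -4).
AP = (0, -5, -29); AP·d = 81, |AP|² = 866, |d|² = 81.
distance² = |AP|² − (AP·d)²/|d|² = 866 − 6561/81 = 785, so the distance is √785.

√785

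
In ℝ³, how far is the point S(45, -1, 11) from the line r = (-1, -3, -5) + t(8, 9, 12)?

2√305

Direction vector d = (8, 9, 12).
AP = (46, 2, 16), and AP × d = (-120, -424, 398).
|AP × d|² = 352580 and |d|² = 289, so the distance is √(352580/289) = √1220 = 2√305.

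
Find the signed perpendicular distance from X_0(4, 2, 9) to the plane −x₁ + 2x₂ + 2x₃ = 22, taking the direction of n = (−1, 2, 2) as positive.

-4/3

n·X_0 − 22 = -4.
|n| = 3, so the signed distance is -4/3.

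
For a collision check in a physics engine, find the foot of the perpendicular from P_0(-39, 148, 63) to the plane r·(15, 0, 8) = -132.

The perpendicular from P_0 has direction n = (15, 0, 8): r = (-39, 148, 63) + t(15, 0, 8).
Substitute into the plane: n·(P_0 + tn) = -132 gives -81 + 289t = -132, so t = -3/17.
Foot = (-39, 148, 63) + (-3/17)·(15, 0, 8) = (-708/17, 148, 1047/17).

(-708/17, 148, 1047/17)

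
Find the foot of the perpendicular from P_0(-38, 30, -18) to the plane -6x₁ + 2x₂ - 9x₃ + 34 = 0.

(-14, 22, 18)

The perpendicular from P_0 has direction n = (-6, 2, -9): r = (-38, 30, -18) + λ(-6, 2, -9).
Substitute into the plane: n·(P_0 + λn) = -34 gives 450 + 121λ = -34, so λ = -4.
Foot = (-38, 30, -18) + (-4)·(-6, 2, -9) = (-14, 22, 18).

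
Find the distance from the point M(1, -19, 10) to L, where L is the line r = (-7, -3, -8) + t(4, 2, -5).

4√29

Direction vector d = (4, 2, -5).
AP = (8, -16, 18); AP·d = -90, |AP|² = 644, |d|² = 45.
distance² = |AP|² − (AP·d)²/|d|² = 644 − 8100/45 = 464, so the distance is 4√29.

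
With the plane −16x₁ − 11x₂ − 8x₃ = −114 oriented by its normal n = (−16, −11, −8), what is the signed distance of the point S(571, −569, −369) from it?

n·S − (-114) = 189.
|n| = 21, so the signed distance is 189/21 = 9.

9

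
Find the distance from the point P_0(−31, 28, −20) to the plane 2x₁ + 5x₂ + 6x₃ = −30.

12/√65

Normal vector n = (2, 5, 6), and n·(−31, 28, −20) − (−30) = −12.
|n| = √(4 + 25 + 36) = √65, so the distance is |-12|/√65 = 12/√65.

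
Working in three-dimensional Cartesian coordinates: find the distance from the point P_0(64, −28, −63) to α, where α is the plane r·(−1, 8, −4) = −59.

23/9

Normal vector n = (−1, 8, −4), and n·(64, −28, −63) − (−59) = 23.
|n| = √(1 + 64 + 16) = 9, so the distance is |23|/9 = 23/9.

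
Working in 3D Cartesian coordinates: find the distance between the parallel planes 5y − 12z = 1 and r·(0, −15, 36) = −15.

Divide the second equation by -3 to match normals: 5y − 12z = 5.
With common normal n = (0, 5, −12) (|n| = 13), the distance is |1 − 5|/|n| = 4/13.

4/13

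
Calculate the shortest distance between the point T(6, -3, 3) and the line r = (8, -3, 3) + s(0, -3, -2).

2

Direction vector d = (0, -3, -2).
AP = (-2, 0, 0), and AP × d = (0, -4, 6).
|AP × d|² = 52 and |d|² = 13, so the distance is √(52/13) = √4 = 2.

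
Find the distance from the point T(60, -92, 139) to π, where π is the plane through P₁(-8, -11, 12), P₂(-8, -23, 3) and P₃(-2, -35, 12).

5

P₁P₂ = (0, -12, -9) and P₁P₃ = (6, -24, 0), so a normal is n = P₁P₂ × P₁P₃ = (-216, -54, 72).
n = (-216, -54, 72); n·P − 3186 = -1170; |n| = 234; distance = 1170/234 = 5.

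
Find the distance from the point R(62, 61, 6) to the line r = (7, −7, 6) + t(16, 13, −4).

Direction vector d = (16, 13, −4).
AP = (55, 68, 0); AP·d = 1764, |AP|² = 7649, |d|² = 441.
distance² = |AP|² − (AP·d)²/|d|² = 7649 − 3111696/441 = 593, so the distance is √593.

√593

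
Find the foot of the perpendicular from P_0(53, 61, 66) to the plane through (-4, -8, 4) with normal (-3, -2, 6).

The perpendicular from P_0 has direction n = (-3, -2, 6): r = (53, 61, 66) + t(-3, -2, 6).
Substitute into the plane: n·(P_0 + tn) = 52 gives 115 + 49t = 52, so t = -9/7.
Foot = (53, 61, 66) + (-9/7)·(-3, -2, 6) = (398/7, 445/7, 408/7).

(398/7, 445/7, 408/7)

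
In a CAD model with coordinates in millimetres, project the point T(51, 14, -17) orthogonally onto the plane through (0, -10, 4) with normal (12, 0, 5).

n = (12, 0, 5), |n|² = 169, and n·T − 20 = 507.
t = 507/169 = 3, so the foot is T − t·n = (51, 14, -17) − 3·(12, 0, 5) = (15, 14, -32).

(15, 14, -32)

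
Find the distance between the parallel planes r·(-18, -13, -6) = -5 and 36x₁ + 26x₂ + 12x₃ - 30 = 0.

10/23

Divide the second equation by -2 to match normals: -18x₁ - 13x₂ - 6x₃ = -15.
Both planes have normal n = (-18, -13, -6), |n| = 23. Any point on the first plane is at distance |(-15) − (-5)|/|n| = 10/23 from the second.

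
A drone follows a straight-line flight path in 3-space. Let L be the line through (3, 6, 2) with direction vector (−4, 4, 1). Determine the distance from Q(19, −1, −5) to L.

√57

Direction vector d = (−4, 4, 1).
AP = (16, −7, −7), and AP × d = (21, 12, 36).
|AP × d|² = 1881 and |d|² = 33, so the distance is √(1881/33) = √57.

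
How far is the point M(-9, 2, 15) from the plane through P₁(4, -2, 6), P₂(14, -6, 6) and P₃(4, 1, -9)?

√30/10

P₁P₂ = (10, -4, 0) and P₁P₃ = (0, 3, -15), so a normal is n = P₁P₂ × P₁P₃ = (60, 150, 30).
Then n·(-9, 2, 15) - 120 = 90.
|n| = √(3600 + 22500 + 900) = 30√30, so the distance is |90|/(30√30) = 3/√30.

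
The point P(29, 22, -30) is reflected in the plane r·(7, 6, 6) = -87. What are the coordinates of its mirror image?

(1, -2, -54)

n = (7, 6, 6), |n|² = 121, n·P − (-87) = 242, so t = 242/121 = 2.
Foot F = P − 2·n = (15, 10, -42); the reflection is 2F − P = (1, -2, -54).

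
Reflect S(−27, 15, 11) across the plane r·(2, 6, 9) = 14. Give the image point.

n = (2, 6, 9), |n|² = 121, n·S − 14 = 121, so t = 121/121 = 1.
Foot F = S − 1·n = (−29, 9, 2); the reflection is 2F − S = (−31, 3, −7).

(-31, 3, -7)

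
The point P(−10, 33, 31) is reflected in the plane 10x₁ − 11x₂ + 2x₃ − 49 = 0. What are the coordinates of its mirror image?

n = (10, −11, 2), |n|² = 225, n·P − 49 = -450, so t = -450/225 = -2.
Foot F = P − (-2)·n = (10, 11, 35); the reflection is 2F − P = (30, −11, 39).

(30, -11, 39)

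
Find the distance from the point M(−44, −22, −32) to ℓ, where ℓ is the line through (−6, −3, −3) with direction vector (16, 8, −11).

21√5

Direction vector d = (16, 8, −11).
AP = (−38, −19, −29); AP·d = -441, |AP|² = 2646, |d|² = 441.
distance² = |AP|² − (AP·d)²/|d|² = 2646 − 194481/441 = 2205, so the distance is 21√5.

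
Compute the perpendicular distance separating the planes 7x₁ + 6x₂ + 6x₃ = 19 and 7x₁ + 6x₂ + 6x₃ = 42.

Both planes have normal n = (7, 6, 6), |n| = 11. Any point on the first plane is at distance |42 − 19|/|n| = 23/11 from the second.

23/11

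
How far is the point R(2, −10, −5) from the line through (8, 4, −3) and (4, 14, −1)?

A direction vector is d = (−4, 10, 2).
AP = (−6, −14, −2); AP·d = -120, |AP|² = 236, |d|² = 120.
distance² = |AP|² − (AP·d)²/|d|² = 236 − 14400/120 = 116, so the distance is 2√29.

2√29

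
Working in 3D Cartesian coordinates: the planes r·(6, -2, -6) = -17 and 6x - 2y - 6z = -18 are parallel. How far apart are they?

1/(2√19)

With common normal n = (6, -2, -6) (|n| = 2√19), the distance is |(-17) − (-18)|/|n| = 1/(2√19) = √19/38.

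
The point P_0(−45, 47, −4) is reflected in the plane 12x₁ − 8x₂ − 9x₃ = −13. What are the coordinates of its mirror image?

n = (12, −8, −9), |n|² = 289, n·P_0 − (-13) = -867, so t = -867/289 = -3.
Foot F = P_0 − (-3)·n = (−9, 23, −31); the reflection is 2F − P_0 = (27, −1, −58).

(27, -1, -58)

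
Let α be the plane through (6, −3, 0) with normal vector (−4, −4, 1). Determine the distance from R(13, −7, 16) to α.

4√33/33

The plane has equation n·(r − (6, −3, 0)) = 0, i.e. n·r = -12.
Then n·(13, −7, 16) − (−12) = 4.
|n| = √(16 + 16 + 1) = √33, so the distance is |4|/√33 = 4/√33.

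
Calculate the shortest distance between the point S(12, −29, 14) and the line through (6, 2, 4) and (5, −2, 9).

A direction vector is d = (−1, −4, 5).
AP = (6, −31, 10), and AP × d = (−115, −40, −55).
|AP × d|² = 17850 and |d|² = 42, so the distance is √(17850/42) = √425 = 5√17.

5√17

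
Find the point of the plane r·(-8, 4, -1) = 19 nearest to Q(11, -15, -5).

The perpendicular from Q has direction n = (-8, 4, -1): r = (11, -15, -5) + μ(-8, 4, -1).
Substitute into the plane: n·(Q + μn) = 19 gives -143 + 81μ = 19, so μ = 2.
Foot = (11, -15, -5) + 2·(-8, 4, -1) = (-5, -7, -7).

(-5, -7, -7)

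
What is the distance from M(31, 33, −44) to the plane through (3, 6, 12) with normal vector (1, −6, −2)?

22/√41

The plane has equation n·(r − (3, 6, 12)) = 0, i.e. n·r = -57.
Then n·(31, 33, −44) − (−57) = −22.
|n| = √(1 + 36 + 4) = √41, so the distance is |-22|/√41 = 22√41/41.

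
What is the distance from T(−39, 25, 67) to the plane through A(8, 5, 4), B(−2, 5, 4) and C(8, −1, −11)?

26/√29

AB = (−10, 0, 0) and AC = (0, −6, −15), so a normal is n = AB × AC = (0, −150, 60).
n = (0, −150, 60); n·P − (-510) = 780; |n| = 30√29; distance = 780/(30√29) = 26√29/29.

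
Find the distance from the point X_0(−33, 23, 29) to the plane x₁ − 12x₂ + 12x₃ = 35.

n = (1, −12, 12); n·P − 35 = 4; |n| = 17; distance = 4/17.

4/17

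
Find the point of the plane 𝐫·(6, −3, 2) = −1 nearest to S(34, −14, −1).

n = (6, −3, 2), |n|² = 49, and n·S − (-1) = 245.
t = 245/49 = 5, so the foot is S − t·n = (34, −14, −1) − 5·(6, −3, 2) = (4, 1, −11).

(4, 1, -11)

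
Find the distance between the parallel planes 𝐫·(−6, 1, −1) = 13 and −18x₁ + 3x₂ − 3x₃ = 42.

√38/38

Divide the second equation by 3 to match normals: −6x₁ + x₂ − x₃ = 14.
With common normal n = (−6, 1, −1) (|n| = √38), the distance is |13 − 14|/|n| = 1/√38 = √38/38.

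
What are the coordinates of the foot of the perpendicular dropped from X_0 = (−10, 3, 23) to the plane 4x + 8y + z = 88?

(-6, 11, 24)

n = (4, 8, 1), |n|² = 81, and n·X_0 − 88 = -81.
t = -81/81 = -1, so the foot is X_0 − t·n = (−10, 3, 23) − (-1)·(4, 8, 1) = (−6, 11, 24).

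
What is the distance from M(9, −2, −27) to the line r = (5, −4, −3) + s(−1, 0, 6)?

2

Direction vector d = (−1, 0, 6).
AP = (4, 2, −24), and AP × d = (12, 0, 2).
|AP × d|² = 148 and |d|² = 37, so the distance is √(148/37) = √4 = 2.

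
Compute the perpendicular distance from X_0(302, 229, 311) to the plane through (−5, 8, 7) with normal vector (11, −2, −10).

7

The plane has equation n·(r − (−5, 8, 7)) = 0, i.e. n·r = -141.
Then n·(302, 229, 311) − (−141) = −105.
|n| = √(121 + 4 + 100) = 15, so the distance is |-105|/15 = 7.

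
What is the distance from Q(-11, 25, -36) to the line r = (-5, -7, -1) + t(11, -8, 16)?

√521

Direction vector d = (11, -8, 16).
AP = (-6, 32, -35); AP·d = -882, |AP|² = 2285, |d|² = 441.
distance² = |AP|² − (AP·d)²/|d|² = 2285 − 777924/441 = 521, so the distance is √521.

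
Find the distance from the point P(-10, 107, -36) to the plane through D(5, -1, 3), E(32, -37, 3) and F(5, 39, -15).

DE = (27, -36, 0) and DF = (0, 40, -18), so a normal is n = DE × DF = (648, 486, 1080).
Then n·(-10, 107, -36) - 5994 = 648.
|n| = √(419904 + 236196 + 1166400) = 1350, so the distance is |648|/1350 = 12/25.

12/25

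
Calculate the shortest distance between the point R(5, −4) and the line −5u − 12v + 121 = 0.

d = |(-5)·5 + (-12)·(-4) − (-121)| / √(25 + 144) = |144|/13 = 144/13.

144/13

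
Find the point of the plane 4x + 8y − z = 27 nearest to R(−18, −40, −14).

n = (4, 8, −1), |n|² = 81, and n·R − 27 = -405.
t = -405/81 = -5, so the foot is R − t·n = (−18, −40, −14) − (-5)·(4, 8, −1) = (2, 0, −19).

(2, 0, -19)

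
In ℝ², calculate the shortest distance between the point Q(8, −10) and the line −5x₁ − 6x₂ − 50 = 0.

The normal to the line is n = (−5, −6) with |n| = √61.
|n·Q − 50| = |20 − 50| = 30, so the distance is 30/√61 = 30√61/61.

30√61/61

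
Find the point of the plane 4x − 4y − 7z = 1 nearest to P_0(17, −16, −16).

(5, -4, 5)

The perpendicular from P_0 has direction n = (4, −4, −7): r = (17, −16, −16) + t(4, −4, −7).
Substitute into the plane: n·(P_0 + tn) = 1 gives 244 + 81t = 1, so t = -3.
Foot = (17, −16, −16) + (-3)·(4, −4, −7) = (5, −4, 5).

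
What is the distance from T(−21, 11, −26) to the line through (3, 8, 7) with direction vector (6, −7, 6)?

Direction vector d = (6, −7, 6).
AP = (−24, 3, −33), and AP × d = (−213, −54, 150).
|AP × d|² = 70785 and |d|² = 121, so the distance is √(70785/121) = √585 = 3√65.

3√65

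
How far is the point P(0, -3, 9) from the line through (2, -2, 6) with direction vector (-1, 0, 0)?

√10

Direction vector d = (-1, 0, 0).
AP = (-2, -1, 3), and AP × d = (0, -3, -1).
|AP × d|² = 10 and |d|² = 1, so the distance is √10.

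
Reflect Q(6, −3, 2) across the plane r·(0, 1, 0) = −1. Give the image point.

n = (0, 1, 0), |n|² = 1, n·Q − (-1) = -2, so t = -2/1 = -2.
Foot F = Q − (-2)·n = (6, −1, 2); the reflection is 2F − Q = (6, 1, 2).

(6, 1, 2)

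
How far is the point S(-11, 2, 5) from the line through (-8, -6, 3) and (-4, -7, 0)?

A direction vector is d = (4, -1, -3).
AP = (-3, 8, 2); AP·d = -26, |AP|² = 77, |d|² = 26.
distance² = |AP|² − (AP·d)²/|d|² = 77 − 676/26 = 51, so the distance is √51.

√51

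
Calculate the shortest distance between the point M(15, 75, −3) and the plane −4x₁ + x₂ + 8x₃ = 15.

8/3

Normal vector n = (−4, 1, 8), and n·(15, 75, −3) − 15 = −24.
|n| = √(16 + 1 + 64) = 9, so the distance is |-24|/9 = 8/3.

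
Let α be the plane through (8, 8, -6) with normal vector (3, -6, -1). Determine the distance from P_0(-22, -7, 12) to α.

The plane has equation n·(r − (8, 8, -6)) = 0, i.e. n·r = -18.
Then n·(-22, -7, 12) - (-18) = -18.
|n| = √(9 + 36 + 1) = √46, so the distance is |-18|/√46 = 9√46/23.

9√46/23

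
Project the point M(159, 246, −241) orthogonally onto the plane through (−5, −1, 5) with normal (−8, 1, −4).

(151, 247, -245)

The perpendicular from M has direction n = (−8, 1, −4): r = (159, 246, −241) + μ(−8, 1, −4).
Substitute into the plane: n·(M + μn) = 19 gives -62 + 81μ = 19, so μ = 1.
Foot = (159, 246, −241) + 1·(−8, 1, −4) = (151, 247, −245).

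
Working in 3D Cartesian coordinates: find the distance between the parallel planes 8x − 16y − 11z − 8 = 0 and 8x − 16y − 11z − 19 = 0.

Both planes have normal n = (8, −16, −11), |n| = 21. Any point on the first plane is at distance |19 − 8|/|n| = 11/21 from the second.

11/21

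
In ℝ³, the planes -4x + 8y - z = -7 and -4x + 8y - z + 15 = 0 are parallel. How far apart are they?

8/9

With common normal n = (-4, 8, -1) (|n| = 9), the distance is |(-7) − (-15)|/|n| = 8/9.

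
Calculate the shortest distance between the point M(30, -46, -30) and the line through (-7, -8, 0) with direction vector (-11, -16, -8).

2√818

Direction vector d = (-11, -16, -8).
AP = (37, -38, -30), and AP × d = (-176, 626, -1010).
|AP × d|² = 1442952 and |d|² = 441, so the distance is √(1442952/441) = √3272 = 2√818.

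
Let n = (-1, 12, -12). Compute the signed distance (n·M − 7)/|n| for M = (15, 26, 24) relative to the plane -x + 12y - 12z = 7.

2/17

n·M − 7 = 2.
|n| = 17, so the signed distance is 2/17.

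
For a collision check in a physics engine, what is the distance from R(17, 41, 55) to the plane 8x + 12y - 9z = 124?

d = |8·17 + 12·41 + (-9)·55 − 124| / √(64 + 144 + 81) = |9| / 17 = 9/17.

9/17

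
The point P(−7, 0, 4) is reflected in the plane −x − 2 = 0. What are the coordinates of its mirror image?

(3, 0, 4)

With n = (−1, 0, 0), the signed offset is (n·P − 2)/|n|² = 5/1 = 5.
P' = P − 2t·n = (−7, 0, 4) − 10·(−1, 0, 0) = (3, 0, 4).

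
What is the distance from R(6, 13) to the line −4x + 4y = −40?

17/√2

d = |(-4)·6 + 4·13 − (-40)| / √(16 + 16) = |68|/(4√2) = 17/√2.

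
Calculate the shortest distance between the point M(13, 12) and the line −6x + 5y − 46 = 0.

d = |(-6)·13 + 5·12 − 46| / √(36 + 25) = |-64|/√61 = 64√61/61.

64√61/61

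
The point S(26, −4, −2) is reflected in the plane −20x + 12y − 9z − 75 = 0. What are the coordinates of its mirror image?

(-14, 20, -20)

n = (−20, 12, −9), |n|² = 625, n·S − 75 = -625, so t = -625/625 = -1.
Foot F = S − (-1)·n = (6, 8, −11); the reflection is 2F − S = (−14, 20, −20).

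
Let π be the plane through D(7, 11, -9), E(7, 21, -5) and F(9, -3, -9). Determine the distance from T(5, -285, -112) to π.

7

DE = (0, 10, 4) and DF = (2, -14, 0), so a normal is n = DE × DF = (56, 8, -20).
Then n·(5, -285, -112) - 660 = -420.
|n| = √(3136 + 64 + 400) = 60, so the distance is |-420|/60 = 7.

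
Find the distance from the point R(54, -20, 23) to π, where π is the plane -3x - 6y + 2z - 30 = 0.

26/7

Normal vector n = (-3, -6, 2), and n·(54, -20, 23) - 30 = -26.
|n| = √(9 + 36 + 4) = 7, so the distance is |-26|/7 = 26/7.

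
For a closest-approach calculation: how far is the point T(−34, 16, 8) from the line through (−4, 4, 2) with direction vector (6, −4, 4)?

6√13

Direction vector d = (6, −4, 4).
AP = (−30, 12, 6); AP·d = -204, |AP|² = 1080, |d|² = 68.
distance² = |AP|² − (AP·d)²/|d|² = 1080 − 41616/68 = 468, so the distance is 6√13.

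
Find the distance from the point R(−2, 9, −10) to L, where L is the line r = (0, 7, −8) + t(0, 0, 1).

Direction vector d = (0, 0, 1).
AP = (−2, 2, −2); AP·d = -2, |AP|² = 12, |d|² = 1.
distance² = |AP|² − (AP·d)²/|d|² = 12 − 4/1 = 8, so the distance is 2√2.

2√2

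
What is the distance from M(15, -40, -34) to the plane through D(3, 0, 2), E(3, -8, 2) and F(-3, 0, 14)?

12√5/5

DE = (0, -8, 0) and DF = (-6, 0, 12), so a normal is n = DE × DF = (-96, 0, -48).
n = (-96, 0, -48); n·P − (-384) = 576; |n| = 48√5; distance = 576/(48√5) = 12√5/5.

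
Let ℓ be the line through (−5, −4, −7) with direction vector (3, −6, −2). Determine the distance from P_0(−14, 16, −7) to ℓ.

2√10

Direction vector d = (3, −6, −2).
AP = (−9, 20, 0), and AP × d = (−40, −18, −6).
|AP × d|² = 1960 and |d|² = 49, so the distance is √(1960/49) = √40 = 2√10.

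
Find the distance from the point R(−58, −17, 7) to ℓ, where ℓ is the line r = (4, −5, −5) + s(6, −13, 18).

Direction vector d = (6, −13, 18).
AP = (−62, −12, 12), and AP × d = (−60, 1188, 878).
|AP × d|² = 2185828 and |d|² = 529, so the distance is √(2185828/529) = √4132 = 2√1033.

2√1033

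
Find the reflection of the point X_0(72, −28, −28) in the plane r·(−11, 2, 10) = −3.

n = (−11, 2, 10), |n|² = 225, n·X_0 − (-3) = -1125, so t = -1125/225 = -5.
Foot F = X_0 − (-5)·n = (17, −18, 22); the reflection is 2F − X_0 = (−38, −8, 72).

(-38, -8, 72)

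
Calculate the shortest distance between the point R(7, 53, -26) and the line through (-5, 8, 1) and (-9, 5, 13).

9√17

A direction vector is d = (-4, -3, 12).
AP = (12, 45, -27); AP·d = -507, |AP|² = 2898, |d|² = 169.
distance² = |AP|² − (AP·d)²/|d|² = 2898 − 257049/169 = 1377, so the distance is 9√17.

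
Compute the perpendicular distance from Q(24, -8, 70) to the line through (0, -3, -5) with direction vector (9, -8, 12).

3√178

Direction vector d = (9, -8, 12).
AP = (24, -5, 75), and AP × d = (540, 387, -147).
|AP × d|² = 462978 and |d|² = 289, so the distance is √(462978/289) = √1602 = 3√178.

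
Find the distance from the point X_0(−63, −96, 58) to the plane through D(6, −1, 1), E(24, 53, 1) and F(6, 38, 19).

DE = (18, 54, 0) and DF = (0, 39, 18), so a normal is n = DE × DF = (972, −324, 702).
d = |972·(-63) + (-324)·(-96) + 702·58 − 6858| / √(944784 + 104976 + 492804) = |3726| / 1242 = 3.

3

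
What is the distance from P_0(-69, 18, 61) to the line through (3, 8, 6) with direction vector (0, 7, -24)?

Direction vector d = (0, 7, -24).
AP = (-72, 10, 55); AP·d = -1250, |AP|² = 8309, |d|² = 625.
distance² = |AP|² − (AP·d)²/|d|² = 8309 − 1562500/625 = 5809, so the distance is √5809.

√5809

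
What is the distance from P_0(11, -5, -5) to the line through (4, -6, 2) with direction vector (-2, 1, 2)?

3√2

Direction vector d = (-2, 1, 2).
AP = (7, 1, -7); AP·d = -27, |AP|² = 99, |d|² = 9.
distance² = |AP|² − (AP·d)²/|d|² = 99 − 729/9 = 18, so the distance is 3√2.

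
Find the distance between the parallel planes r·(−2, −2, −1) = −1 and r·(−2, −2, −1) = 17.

6

With common normal n = (−2, −2, −1) (|n| = 3), the distance is |(-1) − 17|/|n| = 18/3 = 6.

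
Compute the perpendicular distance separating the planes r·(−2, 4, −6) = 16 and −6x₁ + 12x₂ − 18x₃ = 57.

3/(2√14)

Divide the second equation by 3 to match normals: −2x₁ + 4x₂ − 6x₃ = 19.
Both planes have normal n = (−2, 4, −6), |n| = 2√14. Any point on the first plane is at distance |19 − 16|/|n| = 3/(2√14) = 3√14/28 from the second.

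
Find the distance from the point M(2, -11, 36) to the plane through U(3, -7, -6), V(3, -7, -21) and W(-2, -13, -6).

UV = (0, 0, -15) and UW = (-5, -6, 0), so a normal is n = UV × UW = (-90, 75, 0).
Then n·(2, -11, 36) - (-795) = -210.
|n| = √(8100 + 5625 + 0) = 15√61, so the distance is |-210|/(15√61) = 14/√61.

14√61/61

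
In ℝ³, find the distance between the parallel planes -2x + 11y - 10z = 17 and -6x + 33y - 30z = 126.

5/3

Divide the second equation by 3 to match normals: -2x + 11y - 10z = 42.
Both planes have normal n = (-2, 11, -10), |n| = 15. Any point on the first plane is at distance |42 − 17|/|n| = 25/15 = 5/3 from the second.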